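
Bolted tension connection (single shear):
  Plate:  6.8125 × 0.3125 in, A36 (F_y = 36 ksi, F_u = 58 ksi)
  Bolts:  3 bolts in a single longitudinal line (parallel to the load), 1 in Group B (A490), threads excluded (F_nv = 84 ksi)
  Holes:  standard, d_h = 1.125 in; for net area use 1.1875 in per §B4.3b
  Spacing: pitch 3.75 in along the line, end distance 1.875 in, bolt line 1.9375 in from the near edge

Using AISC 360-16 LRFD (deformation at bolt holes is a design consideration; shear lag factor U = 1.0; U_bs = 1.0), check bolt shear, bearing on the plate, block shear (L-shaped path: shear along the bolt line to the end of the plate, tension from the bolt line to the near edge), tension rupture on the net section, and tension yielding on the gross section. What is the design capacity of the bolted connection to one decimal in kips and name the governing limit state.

65.7 kips (block shear governs)

Bolt shear: A_b = π(1)²/4 = 0.7854 in². φR_n = 0.75 × 84 × 0.7854 × 3 × 1 = 148.4 kips.
Bearing (0.3125 in plate, F_u = 58 ksi): end bolts L_c = 1.875 − 1.125/2 = 1.3125, R_n = min(1.2×1.3125×0.3125×58, 2.4×1×0.3125×58) = 28.547 kips/bolt; interior L_c = 3.75 − 1.125 = 2.625, R_n = 43.5 kips/bolt. φR_n = 0.75 × (1×28.547 + 2×43.5) = 86.7 kips.
Block shear: shear path 1×[1.875+2×3.75] = 1×9.375 in, A_gv = 2.9297, A_nv = 1×(9.375 − 2.5×1.1875)×0.3125 = 2.002 in²; tension to near edge: (1.9375 − 0.5×1.1875)×0.3125 = 0.41992 in². R_n = min(0.6×58×2.002, 0.6×36×2.9297) + 1.0×58×0.41992 = min(69.67, 63.282) + 24.355 = 87.637 kips. φR_n = 0.75 × 87.637 = 65.7 kips.
Tension rupture (net): A_n = (6.8125 − 1×1.1875)×0.3125 = 1.7578 in² (U = 1.0, A_e = A_n). φR_n = 0.75 × 58 × 1.7578 = 76.5 kips.
Tension yield (gross): A_g = 6.8125×0.3125 = 2.1289 in². φR_n = 0.90 × 36 × 2.1289 = 69.0 kips.
Governing: min(148.4, 86.7, 65.7, 76.5, 69.0) = 65.7 kips → block shear.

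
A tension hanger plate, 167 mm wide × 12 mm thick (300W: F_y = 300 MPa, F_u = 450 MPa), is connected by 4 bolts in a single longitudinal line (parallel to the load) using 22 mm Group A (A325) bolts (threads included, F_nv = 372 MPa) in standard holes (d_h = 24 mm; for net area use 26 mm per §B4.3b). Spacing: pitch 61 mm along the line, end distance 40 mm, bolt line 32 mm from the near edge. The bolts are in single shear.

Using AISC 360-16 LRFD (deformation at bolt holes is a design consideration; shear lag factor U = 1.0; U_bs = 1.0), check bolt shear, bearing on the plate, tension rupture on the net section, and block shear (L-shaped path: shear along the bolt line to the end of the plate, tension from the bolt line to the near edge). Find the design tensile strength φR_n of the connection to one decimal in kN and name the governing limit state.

397.7 kN (block shear governs)

Bolt shear: A_b = π(22)²/4 = 380.13 mm². φR_n = 0.75 × 372 × 380.13 × 4 × 1 = 424.2 kN.
Bearing (12 mm plate, F_u = 450 MPa): end bolts L_c = 40 − 24/2 = 28, R_n = min(1.2×28×12×450, 2.4×22×12×450) = 181.44 kN/bolt; interior L_c = 61 − 24 = 37, R_n = 239.76 kN/bolt. φR_n = 0.75 × (1×181.44 + 3×239.76) = 675.5 kN.
Tension rupture (net): A_n = (167 − 1×26)×12 = 1692 mm² (U = 1.0, A_e = A_n). φR_n = 0.75 × 450 × 1692 = 571.1 kN.
Block shear: shear path 1×[40+3×61] = 1×223 mm, A_gv = 2676, A_nv = 1×(223 − 3.5×26)×12 = 1584 mm²; tension to near edge: (32 − 0.5×26)×12 = 228 mm². R_n = min(0.6×450×1584, 0.6×300×2676) + 1.0×450×228 = min(427.68, 481.68) + 102.6 = 530.28 kN. φR_n = 0.75 × 530.28 = 397.7 kN.
Governing: min(424.2, 675.5, 571.1, 397.7) = 397.7 kN → block shear.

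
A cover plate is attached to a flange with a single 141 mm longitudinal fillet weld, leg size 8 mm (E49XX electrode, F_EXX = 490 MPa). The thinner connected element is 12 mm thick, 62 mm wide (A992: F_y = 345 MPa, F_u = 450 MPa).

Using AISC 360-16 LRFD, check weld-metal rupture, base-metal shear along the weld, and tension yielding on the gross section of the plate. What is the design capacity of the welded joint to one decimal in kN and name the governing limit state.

175.8 kN (weld metal governs)

Weld metal: throat = 0.707×8 = 5.656 mm, L = 141 mm. φR_n = 0.75 × 0.6 × 490 × 5.656 × 141 = 175.8 kN.
Base metal shear (12 mm plate): yield φR_n = 1.0×0.6×345×12×141 = 350.2 kN; rupture φR_n = 0.75×0.6×450×12×141 = 342.6 kN; take 342.6 kN (rupture).
Tension yield (gross): A_g = 62×12 = 744 mm². φR_n = 0.90 × 345 × 744 = 231.0 kN.
Governing: min(175.8, 342.6, 231.0) = 175.8 kN → weld metal.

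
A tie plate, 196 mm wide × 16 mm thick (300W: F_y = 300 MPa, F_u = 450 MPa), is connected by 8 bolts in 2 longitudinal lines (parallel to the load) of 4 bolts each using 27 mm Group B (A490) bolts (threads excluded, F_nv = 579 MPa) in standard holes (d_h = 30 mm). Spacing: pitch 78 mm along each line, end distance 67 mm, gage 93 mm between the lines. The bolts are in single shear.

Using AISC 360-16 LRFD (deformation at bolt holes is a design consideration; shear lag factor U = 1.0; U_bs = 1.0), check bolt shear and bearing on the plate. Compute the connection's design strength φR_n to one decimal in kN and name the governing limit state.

Bolt shear: A_b = π(27)²/4 = 572.56 mm². φR_n = 0.75 × 579 × 572.56 × 8 × 1 = 1989.1 kN.
Bearing (16 mm plate, F_u = 450 MPa): end bolts L_c = 67 − 30/2 = 52, R_n = min(1.2×52×16×450, 2.4×27×16×450) = 449.28 kN/bolt; interior L_c = 78 − 30 = 48, R_n = 414.72 kN/bolt. φR_n = 0.75 × (2×449.28 + 6×414.72) = 2540.2 kN.
Governing: min(1989.1, 2540.2) = 1989.1 kN → bolt shear.

1989.1 kN (bolt shear governs)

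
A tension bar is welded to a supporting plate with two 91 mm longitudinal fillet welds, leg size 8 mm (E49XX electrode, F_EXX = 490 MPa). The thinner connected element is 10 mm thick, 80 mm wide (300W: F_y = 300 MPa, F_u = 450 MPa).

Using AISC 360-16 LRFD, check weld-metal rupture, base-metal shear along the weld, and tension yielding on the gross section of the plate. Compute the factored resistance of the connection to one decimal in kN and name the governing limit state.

216.0 kN (gross-section yield governs)

Weld metal: throat = 0.707×8 = 5.656 mm, L = 2×91 = 182 mm. φR_n = 0.75 × 0.6 × 490 × 5.656 × 182 = 227.0 kN.
Base metal shear (10 mm plate): yield φR_n = 1.0×0.6×300×10×182 = 327.6 kN; rupture φR_n = 0.75×0.6×450×10×182 = 368.6 kN; take 327.6 kN (yield).
Tension yield (gross): A_g = 80×10 = 800 mm². φR_n = 0.90 × 300 × 800 = 216.0 kN.
Governing: min(227.0, 327.6, 216.0) = 216.0 kN → gross-section yield.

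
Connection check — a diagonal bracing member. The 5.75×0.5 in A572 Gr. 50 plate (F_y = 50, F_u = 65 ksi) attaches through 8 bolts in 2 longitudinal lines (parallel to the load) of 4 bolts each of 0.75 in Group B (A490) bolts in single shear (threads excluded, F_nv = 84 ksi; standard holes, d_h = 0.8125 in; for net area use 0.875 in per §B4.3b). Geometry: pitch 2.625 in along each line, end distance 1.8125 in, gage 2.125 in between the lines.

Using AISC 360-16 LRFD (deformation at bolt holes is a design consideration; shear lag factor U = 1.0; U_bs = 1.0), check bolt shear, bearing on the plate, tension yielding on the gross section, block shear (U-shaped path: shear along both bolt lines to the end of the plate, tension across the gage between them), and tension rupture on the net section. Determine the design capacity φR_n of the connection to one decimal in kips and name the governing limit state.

Bolt shear: A_b = π(0.75)²/4 = 0.44179 in². φR_n = 0.75 × 84 × 0.44179 × 8 × 1 = 222.7 kips.
Bearing (0.5 in plate, F_u = 65 ksi): end bolts L_c = 1.8125 − 0.8125/2 = 1.40625, R_n = min(1.2×1.40625×0.5×65, 2.4×0.75×0.5×65) = 54.844 kips/bolt; interior L_c = 2.625 − 0.8125 = 1.8125, R_n = 58.5 kips/bolt. φR_n = 0.75 × (2×54.844 + 6×58.5) = 345.5 kips.
Tension yield (gross): A_g = 5.75×0.5 = 2.875 in². φR_n = 0.90 × 50 × 2.875 = 129.4 kips.
Block shear: shear path 2×[1.8125+3×2.625] = 2×9.6875 in, A_gv = 9.6875, A_nv = 2×(9.6875 − 3.5×0.875)×0.5 = 6.625 in²; tension across gage: (2.125 − 1×0.875)×0.5 = 0.625 in². R_n = min(0.6×65×6.625, 0.6×50×9.6875) + 1.0×65×0.625 = min(258.38, 290.63) + 40.625 = 299.01 kips. φR_n = 0.75 × 299.01 = 224.3 kips.
Tension rupture (net): A_n = (5.75 − 2×0.875)×0.5 = 2 in² (U = 1.0, A_e = A_n). φR_n = 0.75 × 65 × 2 = 97.5 kips.
Governing: min(222.7, 345.5, 129.4, 224.3, 97.5) = 97.5 kips → net-section rupture.

97.5 kips (net-section rupture governs)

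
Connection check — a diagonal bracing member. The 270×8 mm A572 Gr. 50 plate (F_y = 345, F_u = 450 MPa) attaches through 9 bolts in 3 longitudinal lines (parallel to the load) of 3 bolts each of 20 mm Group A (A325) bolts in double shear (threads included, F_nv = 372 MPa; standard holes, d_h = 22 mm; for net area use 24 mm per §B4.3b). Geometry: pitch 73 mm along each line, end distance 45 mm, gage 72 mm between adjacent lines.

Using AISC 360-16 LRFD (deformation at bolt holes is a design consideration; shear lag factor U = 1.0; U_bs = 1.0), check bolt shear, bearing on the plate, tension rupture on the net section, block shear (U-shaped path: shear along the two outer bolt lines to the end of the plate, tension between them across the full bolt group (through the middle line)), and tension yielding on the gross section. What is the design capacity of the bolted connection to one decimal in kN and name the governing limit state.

Bolt shear: A_b = π(20)²/4 = 314.16 mm². φR_n = 0.75 × 372 × 314.16 × 9 × 2 = 1577.7 kN.
Bearing (8 mm plate, F_u = 450 MPa): end bolts L_c = 45 − 22/2 = 34, R_n = min(1.2×34×8×450, 2.4×20×8×450) = 146.88 kN/bolt; interior L_c = 73 − 22 = 51, R_n = 172.8 kN/bolt. φR_n = 0.75 × (3×146.88 + 6×172.8) = 1108.1 kN.
Tension rupture (net): A_n = (270 − 3×24)×8 = 1584 mm² (U = 1.0, A_e = A_n). φR_n = 0.75 × 450 × 1584 = 534.6 kN.
Block shear: shear path 2×[45+2×73] = 2×191 mm, A_gv = 3056, A_nv = 2×(191 − 2.5×24)×8 = 2096 mm²; tension across gage: (144 − 2×24)×8 = 768 mm². R_n = min(0.6×450×2096, 0.6×345×3056) + 1.0×450×768 = min(565.92, 632.59) + 345.6 = 911.52 kN. φR_n = 0.75 × 911.52 = 683.6 kN.
Tension yield (gross): A_g = 270×8 = 2160 mm². φR_n = 0.90 × 345 × 2160 = 670.7 kN.
Governing: min(1577.7, 1108.1, 534.6, 683.6, 670.7) = 534.6 kN → net-section rupture.

534.6 kN (net-section rupture governs)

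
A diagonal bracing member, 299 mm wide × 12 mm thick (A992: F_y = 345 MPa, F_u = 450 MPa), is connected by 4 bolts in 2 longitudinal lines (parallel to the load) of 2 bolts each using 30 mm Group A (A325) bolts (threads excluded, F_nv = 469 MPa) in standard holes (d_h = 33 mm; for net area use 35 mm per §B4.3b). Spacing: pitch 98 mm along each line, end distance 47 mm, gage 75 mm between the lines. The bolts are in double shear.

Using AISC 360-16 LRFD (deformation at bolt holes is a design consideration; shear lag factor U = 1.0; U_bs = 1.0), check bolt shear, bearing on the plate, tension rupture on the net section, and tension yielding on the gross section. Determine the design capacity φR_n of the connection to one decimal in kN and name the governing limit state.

879.7 kN (bearing governs)

Bolt shear: A_b = π(30)²/4 = 706.86 mm². φR_n = 0.75 × 469 × 706.86 × 4 × 2 = 1989.1 kN.
Bearing (12 mm plate, F_u = 450 MPa): end bolts L_c = 47 − 33/2 = 30.5, R_n = min(1.2×30.5×12×450, 2.4×30×12×450) = 197.64 kN/bolt; interior L_c = 98 − 33 = 65, R_n = 388.8 kN/bolt. φR_n = 0.75 × (2×197.64 + 2×388.8) = 879.7 kN.
Tension rupture (net): A_n = (299 − 2×35)×12 = 2748 mm² (U = 1.0, A_e = A_n). φR_n = 0.75 × 450 × 2748 = 927.5 kN.
Tension yield (gross): A_g = 299×12 = 3588 mm². φR_n = 0.90 × 345 × 3588 = 1114.1 kN.
Governing: min(1989.1, 879.7, 927.5, 1114.1) = 879.7 kN → bearing.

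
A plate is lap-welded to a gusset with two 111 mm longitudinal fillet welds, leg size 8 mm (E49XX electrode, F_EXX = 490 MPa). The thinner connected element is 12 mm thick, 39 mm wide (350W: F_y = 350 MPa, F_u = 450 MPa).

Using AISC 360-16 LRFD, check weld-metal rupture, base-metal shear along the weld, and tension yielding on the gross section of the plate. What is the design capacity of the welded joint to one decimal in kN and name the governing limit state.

147.4 kN (gross-section yield governs)

Weld metal: throat = 0.707×8 = 5.656 mm, L = 2×111 = 222 mm. φR_n = 0.75 × 0.6 × 490 × 5.656 × 222 = 276.9 kN.
Base metal shear (12 mm plate): yield φR_n = 1.0×0.6×350×12×222 = 559.4 kN; rupture φR_n = 0.75×0.6×450×12×222 = 539.5 kN; take 539.5 kN (rupture).
Tension yield (gross): A_g = 39×12 = 468 mm². φR_n = 0.90 × 350 × 468 = 147.4 kN.
Governing: min(276.9, 539.5, 147.4) = 147.4 kN → gross-section yield.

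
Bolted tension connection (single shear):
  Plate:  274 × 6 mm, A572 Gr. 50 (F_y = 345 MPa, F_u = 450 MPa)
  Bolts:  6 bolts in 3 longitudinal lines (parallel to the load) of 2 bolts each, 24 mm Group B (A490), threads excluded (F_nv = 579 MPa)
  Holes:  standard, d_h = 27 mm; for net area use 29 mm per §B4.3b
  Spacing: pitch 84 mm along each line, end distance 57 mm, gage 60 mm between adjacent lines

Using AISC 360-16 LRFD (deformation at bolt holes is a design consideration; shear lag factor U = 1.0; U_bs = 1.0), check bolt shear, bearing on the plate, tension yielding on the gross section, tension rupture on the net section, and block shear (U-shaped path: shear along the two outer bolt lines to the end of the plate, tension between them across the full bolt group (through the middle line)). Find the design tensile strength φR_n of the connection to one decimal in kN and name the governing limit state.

362.5 kN (block shear governs)

Bolt shear: A_b = π(24)²/4 = 452.39 mm². φR_n = 0.75 × 579 × 452.39 × 6 × 1 = 1178.7 kN.
Bearing (6 mm plate, F_u = 450 MPa): end bolts L_c = 57 − 27/2 = 43.5, R_n = min(1.2×43.5×6×450, 2.4×24×6×450) = 140.94 kN/bolt; interior L_c = 84 − 27 = 57, R_n = 155.52 kN/bolt. φR_n = 0.75 × (3×140.94 + 3×155.52) = 667.0 kN.
Tension yield (gross): A_g = 274×6 = 1644 mm². φR_n = 0.90 × 345 × 1644 = 510.5 kN.
Tension rupture (net): A_n = (274 − 3×29)×6 = 1122 mm² (U = 1.0, A_e = A_n). φR_n = 0.75 × 450 × 1122 = 378.7 kN.
Block shear: shear path 2×[57+1×84] = 2×141 mm, A_gv = 1692, A_nv = 2×(141 − 1.5×29)×6 = 1170 mm²; tension across gage: (120 − 2×29)×6 = 372 mm². R_n = min(0.6×450×1170, 0.6×345×1692) + 1.0×450×372 = min(315.9, 350.24) + 167.4 = 483.3 kN. φR_n = 0.75 × 483.3 = 362.5 kN.
Governing: min(1178.7, 667.0, 510.5, 378.7, 362.5) = 362.5 kN → block shear.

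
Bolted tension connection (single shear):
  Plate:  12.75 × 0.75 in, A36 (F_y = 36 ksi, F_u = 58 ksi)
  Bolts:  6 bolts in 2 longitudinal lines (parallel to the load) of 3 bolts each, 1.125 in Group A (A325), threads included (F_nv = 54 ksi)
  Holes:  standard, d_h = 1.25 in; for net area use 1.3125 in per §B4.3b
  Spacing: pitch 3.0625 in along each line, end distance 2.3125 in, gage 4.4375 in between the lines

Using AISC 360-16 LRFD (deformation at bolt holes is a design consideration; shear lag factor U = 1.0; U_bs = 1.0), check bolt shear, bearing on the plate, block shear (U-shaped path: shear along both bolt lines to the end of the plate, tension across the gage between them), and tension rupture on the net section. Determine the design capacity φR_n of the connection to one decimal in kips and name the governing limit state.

Bolt shear: A_b = π(1.125)²/4 = 0.99402 in². φR_n = 0.75 × 54 × 0.99402 × 6 × 1 = 241.5 kips.
Bearing (0.75 in plate, F_u = 58 ksi): end bolts L_c = 2.3125 − 1.25/2 = 1.6875, R_n = min(1.2×1.6875×0.75×58, 2.4×1.125×0.75×58) = 88.088 kips/bolt; interior L_c = 3.0625 − 1.25 = 1.8125, R_n = 94.613 kips/bolt. φR_n = 0.75 × (2×88.088 + 4×94.613) = 416.0 kips.
Block shear: shear path 2×[2.3125+2×3.0625] = 2×8.4375 in, A_gv = 12.656, A_nv = 2×(8.4375 − 2.5×1.3125)×0.75 = 7.7344 in²; tension across gage: (4.4375 − 1×1.3125)×0.75 = 2.3438 in². R_n = min(0.6×58×7.7344, 0.6×36×12.656) + 1.0×58×2.3438 = min(269.16, 273.37) + 135.94 = 405.1 kips. φR_n = 0.75 × 405.1 = 303.8 kips.
Tension rupture (net): A_n = (12.75 − 2×1.3125)×0.75 = 7.5938 in² (U = 1.0, A_e = A_n). φR_n = 0.75 × 58 × 7.5938 = 330.3 kips.
Governing: min(241.5, 416.0, 303.8, 330.3) = 241.5 kips → bolt shear.

241.5 kips (bolt shear governs)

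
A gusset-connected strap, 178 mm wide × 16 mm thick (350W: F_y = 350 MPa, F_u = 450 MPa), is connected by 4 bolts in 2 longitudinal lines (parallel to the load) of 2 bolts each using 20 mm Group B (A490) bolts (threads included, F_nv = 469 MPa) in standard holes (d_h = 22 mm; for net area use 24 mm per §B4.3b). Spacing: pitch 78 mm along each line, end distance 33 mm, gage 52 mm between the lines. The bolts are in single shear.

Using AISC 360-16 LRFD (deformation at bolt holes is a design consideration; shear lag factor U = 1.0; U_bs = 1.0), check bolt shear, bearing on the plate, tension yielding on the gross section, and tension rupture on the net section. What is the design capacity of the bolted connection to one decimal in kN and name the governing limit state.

442.0 kN (bolt shear governs)

Bolt shear: A_b = π(20)²/4 = 314.16 mm². φR_n = 0.75 × 469 × 314.16 × 4 × 1 = 442.0 kN.
Bearing (16 mm plate, F_u = 450 MPa): end bolts L_c = 33 − 22/2 = 22, R_n = min(1.2×22×16×450, 2.4×20×16×450) = 190.08 kN/bolt; interior L_c = 78 − 22 = 56, R_n = 345.6 kN/bolt. φR_n = 0.75 × (2×190.08 + 2×345.6) = 803.5 kN.
Tension yield (gross): A_g = 178×16 = 2848 mm². φR_n = 0.90 × 350 × 2848 = 897.1 kN.
Tension rupture (net): A_n = (178 − 2×24)×16 = 2080 mm² (U = 1.0, A_e = A_n). φR_n = 0.75 × 450 × 2080 = 702.0 kN.
Governing: min(442.0, 803.5, 897.1, 702.0) = 442.0 kN → bolt shear.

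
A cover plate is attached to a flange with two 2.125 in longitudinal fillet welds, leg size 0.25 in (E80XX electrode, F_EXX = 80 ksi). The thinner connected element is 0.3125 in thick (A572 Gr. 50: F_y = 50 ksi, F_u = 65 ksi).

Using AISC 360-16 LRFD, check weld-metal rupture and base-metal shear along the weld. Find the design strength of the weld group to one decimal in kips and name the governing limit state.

27.0 kips (weld metal governs)

Weld metal: throat = 0.707×0.25 = 0.17675 in, L = 2×2.125 = 4.25 in. φR_n = 0.75 × 0.6 × 80 × 0.17675 × 4.25 = 27.0 kips.
Base metal shear (0.3125 in plate): yield φR_n = 1.0×0.6×50×0.3125×4.25 = 39.8 kips; rupture φR_n = 0.75×0.6×65×0.3125×4.25 = 38.8 kips; take 38.8 kips (rupture).
Governing: min(27.0, 38.8) = 27.0 kips → weld metal.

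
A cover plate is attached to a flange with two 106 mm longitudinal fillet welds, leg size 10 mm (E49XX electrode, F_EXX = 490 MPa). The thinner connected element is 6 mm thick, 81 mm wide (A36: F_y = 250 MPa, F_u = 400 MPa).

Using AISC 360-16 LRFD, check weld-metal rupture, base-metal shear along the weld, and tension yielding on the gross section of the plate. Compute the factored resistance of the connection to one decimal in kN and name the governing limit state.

Weld metal: throat = 0.707×10 = 7.07 mm, L = 2×106 = 212 mm. φR_n = 0.75 × 0.6 × 490 × 7.07 × 212 = 330.5 kN.
Base metal shear (6 mm plate): yield φR_n = 1.0×0.6×250×6×212 = 190.8 kN; rupture φR_n = 0.75×0.6×400×6×212 = 229.0 kN; take 190.8 kN (yield).
Tension yield (gross): A_g = 81×6 = 486 mm². φR_n = 0.90 × 250 × 486 = 109.4 kN.
Governing: min(330.5, 190.8, 109.4) = 109.4 kN → gross-section yield.

109.4 kN (gross-section yield governs)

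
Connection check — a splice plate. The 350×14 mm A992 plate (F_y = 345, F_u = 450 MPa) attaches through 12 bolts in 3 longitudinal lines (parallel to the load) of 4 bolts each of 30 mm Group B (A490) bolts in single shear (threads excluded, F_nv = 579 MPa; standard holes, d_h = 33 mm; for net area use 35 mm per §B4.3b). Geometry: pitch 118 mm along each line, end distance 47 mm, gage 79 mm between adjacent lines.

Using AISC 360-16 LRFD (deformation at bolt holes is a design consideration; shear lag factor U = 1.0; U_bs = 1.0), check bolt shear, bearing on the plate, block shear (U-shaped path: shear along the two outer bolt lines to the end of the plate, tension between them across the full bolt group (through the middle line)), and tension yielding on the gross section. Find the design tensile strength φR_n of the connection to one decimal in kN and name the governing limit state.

Bolt shear: A_b = π(30)²/4 = 706.86 mm². φR_n = 0.75 × 579 × 706.86 × 12 × 1 = 3683.4 kN.
Bearing (14 mm plate, F_u = 450 MPa): end bolts L_c = 47 − 33/2 = 30.5, R_n = min(1.2×30.5×14×450, 2.4×30×14×450) = 230.58 kN/bolt; interior L_c = 118 − 33 = 85, R_n = 453.6 kN/bolt. φR_n = 0.75 × (3×230.58 + 9×453.6) = 3580.6 kN.
Block shear: shear path 2×[47+3×118] = 2×401 mm, A_gv = 11228, A_nv = 2×(401 − 3.5×35)×14 = 7798 mm²; tension across gage: (158 − 2×35)×14 = 1232 mm². R_n = min(0.6×450×7798, 0.6×345×11228) + 1.0×450×1232 = min(2105.5, 2324.2) + 554.4 = 2659.9 kN. φR_n = 0.75 × 2659.9 = 1994.9 kN.
Tension yield (gross): A_g = 350×14 = 4900 mm². φR_n = 0.90 × 345 × 4900 = 1521.5 kN.
Governing: min(3683.4, 3580.6, 1994.9, 1521.5) = 1521.5 kN → gross-section yield.

1521.5 kN (gross-section yield governs)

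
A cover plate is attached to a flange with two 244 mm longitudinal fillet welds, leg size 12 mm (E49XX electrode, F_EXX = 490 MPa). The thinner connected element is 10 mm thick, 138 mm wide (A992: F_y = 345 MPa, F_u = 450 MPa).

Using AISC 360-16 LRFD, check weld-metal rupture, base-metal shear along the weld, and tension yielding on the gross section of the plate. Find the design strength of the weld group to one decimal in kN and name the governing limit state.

Weld metal: throat = 0.707×12 = 8.484 mm, L = 2×244 = 488 mm. φR_n = 0.75 × 0.6 × 490 × 8.484 × 488 = 912.9 kN.
Base metal shear (10 mm plate): yield φR_n = 1.0×0.6×345×10×488 = 1010.2 kN; rupture φR_n = 0.75×0.6×450×10×488 = 988.2 kN; take 988.2 kN (rupture).
Tension yield (gross): A_g = 138×10 = 1380 mm². φR_n = 0.90 × 345 × 1380 = 428.5 kN.
Governing: min(912.9, 988.2, 428.5) = 428.5 kN → gross-section yield.

428.5 kN (gross-section yield governs)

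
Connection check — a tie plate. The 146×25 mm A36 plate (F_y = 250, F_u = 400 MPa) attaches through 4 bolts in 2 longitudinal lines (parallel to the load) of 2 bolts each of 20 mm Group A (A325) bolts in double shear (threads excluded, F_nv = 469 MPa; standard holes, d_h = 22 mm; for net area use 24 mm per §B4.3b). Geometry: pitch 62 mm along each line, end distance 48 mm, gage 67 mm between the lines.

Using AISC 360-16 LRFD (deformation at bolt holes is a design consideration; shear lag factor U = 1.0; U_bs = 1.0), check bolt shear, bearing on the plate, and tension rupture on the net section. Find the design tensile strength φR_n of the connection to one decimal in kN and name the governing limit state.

735.0 kN (net-section rupture governs)

Bolt shear: A_b = π(20)²/4 = 314.16 mm². φR_n = 0.75 × 469 × 314.16 × 4 × 2 = 884.0 kN.
Bearing (25 mm plate, F_u = 400 MPa): end bolts L_c = 48 − 22/2 = 37, R_n = min(1.2×37×25×400, 2.4×20×25×400) = 444 kN/bolt; interior L_c = 62 − 22 = 40, R_n = 480 kN/bolt. φR_n = 0.75 × (2×444 + 2×480) = 1386.0 kN.
Tension rupture (net): A_n = (146 − 2×24)×25 = 2450 mm² (U = 1.0, A_e = A_n). φR_n = 0.75 × 400 × 2450 = 735.0 kN.
Governing: min(884.0, 1386.0, 735.0) = 735.0 kN → net-section rupture.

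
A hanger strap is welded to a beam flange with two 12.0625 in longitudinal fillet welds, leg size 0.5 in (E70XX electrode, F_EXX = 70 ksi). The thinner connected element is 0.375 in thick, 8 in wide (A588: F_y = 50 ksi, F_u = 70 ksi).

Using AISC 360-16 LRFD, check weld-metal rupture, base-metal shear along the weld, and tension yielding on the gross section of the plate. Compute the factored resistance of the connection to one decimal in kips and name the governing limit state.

Weld metal: throat = 0.707×0.5 = 0.3535 in, L = 2×12.0625 = 24.125 in. φR_n = 0.75 × 0.6 × 70 × 0.3535 × 24.125 = 268.6 kips.
Base metal shear (0.375 in plate): yield φR_n = 1.0×0.6×50×0.375×24.125 = 271.4 kips; rupture φR_n = 0.75×0.6×70×0.375×24.125 = 285.0 kips; take 271.4 kips (yield).
Tension yield (gross): A_g = 8×0.375 = 3 in². φR_n = 0.90 × 50 × 3 = 135.0 kips.
Governing: min(268.6, 271.4, 135.0) = 135.0 kips → gross-section yield.

135.0 kips (gross-section yield governs)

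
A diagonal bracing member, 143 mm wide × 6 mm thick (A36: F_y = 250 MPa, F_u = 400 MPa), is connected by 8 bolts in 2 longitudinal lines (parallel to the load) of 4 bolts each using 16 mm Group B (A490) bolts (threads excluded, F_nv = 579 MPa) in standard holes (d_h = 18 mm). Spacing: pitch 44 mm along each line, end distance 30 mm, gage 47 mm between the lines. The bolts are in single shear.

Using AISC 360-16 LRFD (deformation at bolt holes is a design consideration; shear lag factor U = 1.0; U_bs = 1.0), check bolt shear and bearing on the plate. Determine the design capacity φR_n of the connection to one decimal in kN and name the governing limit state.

Bolt shear: A_b = π(16)²/4 = 201.06 mm². φR_n = 0.75 × 579 × 201.06 × 8 × 1 = 698.5 kN.
Bearing (6 mm plate, F_u = 400 MPa): end bolts L_c = 30 − 18/2 = 21, R_n = min(1.2×21×6×400, 2.4×16×6×400) = 60.48 kN/bolt; interior L_c = 44 − 18 = 26, R_n = 74.88 kN/bolt. φR_n = 0.75 × (2×60.48 + 6×74.88) = 427.7 kN.
Governing: min(698.5, 427.7) = 427.7 kN → bearing.

427.7 kN (bearing governs)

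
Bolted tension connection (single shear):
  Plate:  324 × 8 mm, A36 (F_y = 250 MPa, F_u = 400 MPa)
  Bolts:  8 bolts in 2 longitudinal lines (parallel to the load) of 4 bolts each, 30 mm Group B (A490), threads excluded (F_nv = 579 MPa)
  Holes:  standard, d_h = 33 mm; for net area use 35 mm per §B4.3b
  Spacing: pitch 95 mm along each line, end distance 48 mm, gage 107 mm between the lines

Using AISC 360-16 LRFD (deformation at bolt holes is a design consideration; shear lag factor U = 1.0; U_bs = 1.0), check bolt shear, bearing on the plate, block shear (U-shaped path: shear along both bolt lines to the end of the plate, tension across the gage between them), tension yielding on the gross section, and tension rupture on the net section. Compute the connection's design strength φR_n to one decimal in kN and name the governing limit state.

Bolt shear: A_b = π(30)²/4 = 706.86 mm². φR_n = 0.75 × 579 × 706.86 × 8 × 1 = 2455.6 kN.
Bearing (8 mm plate, F_u = 400 MPa): end bolts L_c = 48 − 33/2 = 31.5, R_n = min(1.2×31.5×8×400, 2.4×30×8×400) = 120.96 kN/bolt; interior L_c = 95 − 33 = 62, R_n = 230.4 kN/bolt. φR_n = 0.75 × (2×120.96 + 6×230.4) = 1218.2 kN.
Block shear: shear path 2×[48+3×95] = 2×333 mm, A_gv = 5328, A_nv = 2×(333 − 3.5×35)×8 = 3368 mm²; tension across gage: (107 − 1×35)×8 = 576 mm². R_n = min(0.6×400×3368, 0.6×250×5328) + 1.0×400×576 = min(808.32, 799.2) + 230.4 = 1029.6 kN. φR_n = 0.75 × 1029.6 = 772.2 kN.
Tension yield (gross): A_g = 324×8 = 2592 mm². φR_n = 0.90 × 250 × 2592 = 583.2 kN.
Tension rupture (net): A_n = (324 − 2×35)×8 = 2032 mm² (U = 1.0, A_e = A_n). φR_n = 0.75 × 400 × 2032 = 609.6 kN.
Governing: min(2455.6, 1218.2, 772.2, 583.2, 609.6) = 583.2 kN → gross-section yield.

583.2 kN (gross-section yield governs)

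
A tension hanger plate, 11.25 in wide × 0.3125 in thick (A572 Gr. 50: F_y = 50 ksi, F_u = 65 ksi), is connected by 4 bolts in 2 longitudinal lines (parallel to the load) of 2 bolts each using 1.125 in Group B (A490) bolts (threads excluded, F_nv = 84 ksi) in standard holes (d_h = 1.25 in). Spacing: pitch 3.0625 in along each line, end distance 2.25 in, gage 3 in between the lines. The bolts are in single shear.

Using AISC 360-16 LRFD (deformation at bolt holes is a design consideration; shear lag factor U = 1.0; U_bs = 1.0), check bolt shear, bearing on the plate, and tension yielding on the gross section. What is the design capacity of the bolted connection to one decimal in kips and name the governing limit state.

125.7 kips (bearing governs)

Bolt shear: A_b = π(1.125)²/4 = 0.99402 in². φR_n = 0.75 × 84 × 0.99402 × 4 × 1 = 250.5 kips.
Bearing (0.3125 in plate, F_u = 65 ksi): end bolts L_c = 2.25 − 1.25/2 = 1.625, R_n = min(1.2×1.625×0.3125×65, 2.4×1.125×0.3125×65) = 39.609 kips/bolt; interior L_c = 3.0625 − 1.25 = 1.8125, R_n = 44.18 kips/bolt. φR_n = 0.75 × (2×39.609 + 2×44.18) = 125.7 kips.
Tension yield (gross): A_g = 11.25×0.3125 = 3.5156 in². φR_n = 0.90 × 50 × 3.5156 = 158.2 kips.
Governing: min(250.5, 125.7, 158.2) = 125.7 kips → bearing.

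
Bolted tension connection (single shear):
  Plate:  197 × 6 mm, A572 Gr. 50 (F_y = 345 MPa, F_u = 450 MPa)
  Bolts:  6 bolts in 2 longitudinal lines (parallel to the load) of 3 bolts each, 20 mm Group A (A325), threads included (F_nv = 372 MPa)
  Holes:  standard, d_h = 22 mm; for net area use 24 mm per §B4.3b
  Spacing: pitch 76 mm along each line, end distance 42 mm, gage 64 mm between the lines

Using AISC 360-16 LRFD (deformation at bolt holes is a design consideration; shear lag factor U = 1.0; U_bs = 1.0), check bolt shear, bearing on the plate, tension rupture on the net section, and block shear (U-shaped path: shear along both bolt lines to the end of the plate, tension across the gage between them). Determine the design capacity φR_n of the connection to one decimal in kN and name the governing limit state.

Bolt shear: A_b = π(20)²/4 = 314.16 mm². φR_n = 0.75 × 372 × 314.16 × 6 × 1 = 525.9 kN.
Bearing (6 mm plate, F_u = 450 MPa): end bolts L_c = 42 − 22/2 = 31, R_n = min(1.2×31×6×450, 2.4×20×6×450) = 100.44 kN/bolt; interior L_c = 76 − 22 = 54, R_n = 129.6 kN/bolt. φR_n = 0.75 × (2×100.44 + 4×129.6) = 539.5 kN.
Tension rupture (net): A_n = (197 − 2×24)×6 = 894 mm² (U = 1.0, A_e = A_n). φR_n = 0.75 × 450 × 894 = 301.7 kN.
Block shear: shear path 2×[42+2×76] = 2×194 mm, A_gv = 2328, A_nv = 2×(194 − 2.5×24)×6 = 1608 mm²; tension across gage: (64 − 1×24)×6 = 240 mm². R_n = min(0.6×450×1608, 0.6×345×2328) + 1.0×450×240 = min(434.16, 481.9) + 108 = 542.16 kN. φR_n = 0.75 × 542.16 = 406.6 kN.
Governing: min(525.9, 539.5, 301.7, 406.6) = 301.7 kN → net-section rupture.

301.7 kN (net-section rupture governs)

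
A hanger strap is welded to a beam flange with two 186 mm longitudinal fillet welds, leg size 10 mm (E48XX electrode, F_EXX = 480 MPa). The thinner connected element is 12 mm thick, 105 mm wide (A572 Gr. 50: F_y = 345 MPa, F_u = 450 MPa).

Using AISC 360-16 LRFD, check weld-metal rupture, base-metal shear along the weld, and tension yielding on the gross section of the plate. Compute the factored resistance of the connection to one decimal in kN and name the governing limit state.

Weld metal: throat = 0.707×10 = 7.07 mm, L = 2×186 = 372 mm. φR_n = 0.75 × 0.6 × 480 × 7.07 × 372 = 568.1 kN.
Base metal shear (12 mm plate): yield φR_n = 1.0×0.6×345×12×372 = 924.0 kN; rupture φR_n = 0.75×0.6×450×12×372 = 904.0 kN; take 904.0 kN (rupture).
Tension yield (gross): A_g = 105×12 = 1260 mm². φR_n = 0.90 × 345 × 1260 = 391.2 kN.
Governing: min(568.1, 904.0, 391.2) = 391.2 kN → gross-section yield.

391.2 kN (gross-section yield governs)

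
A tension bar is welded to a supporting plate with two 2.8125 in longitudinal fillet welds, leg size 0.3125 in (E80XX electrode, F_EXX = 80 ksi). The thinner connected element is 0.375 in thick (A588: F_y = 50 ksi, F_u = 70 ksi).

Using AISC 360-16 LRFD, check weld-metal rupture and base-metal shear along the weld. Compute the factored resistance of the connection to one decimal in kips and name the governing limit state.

44.7 kips (weld metal governs)

Weld metal: throat = 0.707×0.3125 = 0.22094 in, L = 2×2.8125 = 5.625 in. φR_n = 0.75 × 0.6 × 80 × 0.22094 × 5.625 = 44.7 kips.
Base metal shear (0.375 in plate): yield φR_n = 1.0×0.6×50×0.375×5.625 = 63.3 kips; rupture φR_n = 0.75×0.6×70×0.375×5.625 = 66.4 kips; take 63.3 kips (yield).
Governing: min(44.7, 63.3) = 44.7 kips → weld metal.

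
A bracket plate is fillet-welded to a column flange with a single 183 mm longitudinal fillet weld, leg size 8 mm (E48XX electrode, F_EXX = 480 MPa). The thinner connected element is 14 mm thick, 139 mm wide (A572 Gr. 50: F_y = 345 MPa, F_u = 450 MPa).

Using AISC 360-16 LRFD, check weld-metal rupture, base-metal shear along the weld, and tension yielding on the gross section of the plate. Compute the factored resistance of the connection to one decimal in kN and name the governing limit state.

Weld metal: throat = 0.707×8 = 5.656 mm, L = 183 mm. φR_n = 0.75 × 0.6 × 480 × 5.656 × 183 = 223.6 kN.
Base metal shear (14 mm plate): yield φR_n = 1.0×0.6×345×14×183 = 530.3 kN; rupture φR_n = 0.75×0.6×450×14×183 = 518.8 kN; take 518.8 kN (rupture).
Tension yield (gross): A_g = 139×14 = 1946 mm². φR_n = 0.90 × 345 × 1946 = 604.2 kN.
Governing: min(223.6, 518.8, 604.2) = 223.6 kN → weld metal.

223.6 kN (weld metal governs)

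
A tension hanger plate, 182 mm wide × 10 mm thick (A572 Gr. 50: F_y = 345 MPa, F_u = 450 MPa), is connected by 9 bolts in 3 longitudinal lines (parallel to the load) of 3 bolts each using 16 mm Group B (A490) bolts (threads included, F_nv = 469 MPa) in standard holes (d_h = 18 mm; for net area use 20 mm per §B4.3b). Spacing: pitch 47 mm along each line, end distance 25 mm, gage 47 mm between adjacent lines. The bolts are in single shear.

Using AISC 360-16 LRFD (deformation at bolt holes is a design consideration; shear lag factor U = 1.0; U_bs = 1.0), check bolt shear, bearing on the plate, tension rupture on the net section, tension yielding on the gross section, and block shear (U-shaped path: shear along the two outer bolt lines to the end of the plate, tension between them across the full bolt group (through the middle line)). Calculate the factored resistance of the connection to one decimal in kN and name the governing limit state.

Bolt shear: A_b = π(16)²/4 = 201.06 mm². φR_n = 0.75 × 469 × 201.06 × 9 × 1 = 636.5 kN.
Bearing (10 mm plate, F_u = 450 MPa): end bolts L_c = 25 − 18/2 = 16, R_n = min(1.2×16×10×450, 2.4×16×10×450) = 86.4 kN/bolt; interior L_c = 47 − 18 = 29, R_n = 156.6 kN/bolt. φR_n = 0.75 × (3×86.4 + 6×156.6) = 899.1 kN.
Tension rupture (net): A_n = (182 − 3×20)×10 = 1220 mm² (U = 1.0, A_e = A_n). φR_n = 0.75 × 450 × 1220 = 411.8 kN.
Tension yield (gross): A_g = 182×10 = 1820 mm². φR_n = 0.90 × 345 × 1820 = 565.1 kN.
Block shear: shear path 2×[25+2×47] = 2×119 mm, A_gv = 2380, A_nv = 2×(119 − 2.5×20)×10 = 1380 mm²; tension across gage: (94 − 2×20)×10 = 540 mm². R_n = min(0.6×450×1380, 0.6×345×2380) + 1.0×450×540 = min(372.6, 492.66) + 243 = 615.6 kN. φR_n = 0.75 × 615.6 = 461.7 kN.
Governing: min(636.5, 899.1, 411.8, 565.1, 461.7) = 411.8 kN → net-section rupture.

411.8 kN (net-section rupture governs)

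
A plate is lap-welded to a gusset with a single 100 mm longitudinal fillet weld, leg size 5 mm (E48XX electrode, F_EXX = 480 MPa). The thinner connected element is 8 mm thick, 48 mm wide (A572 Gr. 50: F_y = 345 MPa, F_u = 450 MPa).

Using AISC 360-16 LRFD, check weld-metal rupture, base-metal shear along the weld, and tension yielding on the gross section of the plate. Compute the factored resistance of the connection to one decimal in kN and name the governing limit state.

Weld metal: throat = 0.707×5 = 3.535 mm, L = 100 mm. φR_n = 0.75 × 0.6 × 480 × 3.535 × 100 = 76.4 kN.
Base metal shear (8 mm plate): yield φR_n = 1.0×0.6×345×8×100 = 165.6 kN; rupture φR_n = 0.75×0.6×450×8×100 = 162.0 kN; take 162.0 kN (rupture).
Tension yield (gross): A_g = 48×8 = 384 mm². φR_n = 0.90 × 345 × 384 = 119.2 kN.
Governing: min(76.4, 162.0, 119.2) = 76.4 kN → weld metal.

76.4 kN (weld metal governs)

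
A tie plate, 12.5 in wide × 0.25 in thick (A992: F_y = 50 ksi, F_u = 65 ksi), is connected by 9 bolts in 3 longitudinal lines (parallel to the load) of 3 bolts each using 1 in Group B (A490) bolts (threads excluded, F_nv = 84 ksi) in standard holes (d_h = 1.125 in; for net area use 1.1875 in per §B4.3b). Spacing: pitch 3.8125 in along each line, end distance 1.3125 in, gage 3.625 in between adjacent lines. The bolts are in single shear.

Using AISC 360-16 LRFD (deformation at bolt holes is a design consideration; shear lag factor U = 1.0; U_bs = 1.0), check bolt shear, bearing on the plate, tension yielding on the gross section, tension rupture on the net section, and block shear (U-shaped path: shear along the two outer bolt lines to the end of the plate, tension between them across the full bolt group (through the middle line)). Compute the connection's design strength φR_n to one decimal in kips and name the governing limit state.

Bolt shear: A_b = π(1)²/4 = 0.7854 in². φR_n = 0.75 × 84 × 0.7854 × 9 × 1 = 445.3 kips.
Bearing (0.25 in plate, F_u = 65 ksi): end bolts L_c = 1.3125 − 1.125/2 = 0.75, R_n = min(1.2×0.75×0.25×65, 2.4×1×0.25×65) = 14.625 kips/bolt; interior L_c = 3.8125 − 1.125 = 2.6875, R_n = 39 kips/bolt. φR_n = 0.75 × (3×14.625 + 6×39) = 208.4 kips.
Tension yield (gross): A_g = 12.5×0.25 = 3.125 in². φR_n = 0.90 × 50 × 3.125 = 140.6 kips.
Tension rupture (net): A_n = (12.5 − 3×1.1875)×0.25 = 2.2344 in² (U = 1.0, A_e = A_n). φR_n = 0.75 × 65 × 2.2344 = 108.9 kips.
Block shear: shear path 2×[1.3125+2×3.8125] = 2×8.9375 in, A_gv = 4.4688, A_nv = 2×(8.9375 − 2.5×1.1875)×0.25 = 2.9844 in²; tension across gage: (7.25 − 2×1.1875)×0.25 = 1.2188 in². R_n = min(0.6×65×2.9844, 0.6×50×4.4688) + 1.0×65×1.2188 = min(116.39, 134.06) + 79.222 = 195.61 kips. φR_n = 0.75 × 195.61 = 146.7 kips.
Governing: min(445.3, 208.4, 140.6, 108.9, 146.7) = 108.9 kips → net-section rupture.

108.9 kips (net-section rupture governs)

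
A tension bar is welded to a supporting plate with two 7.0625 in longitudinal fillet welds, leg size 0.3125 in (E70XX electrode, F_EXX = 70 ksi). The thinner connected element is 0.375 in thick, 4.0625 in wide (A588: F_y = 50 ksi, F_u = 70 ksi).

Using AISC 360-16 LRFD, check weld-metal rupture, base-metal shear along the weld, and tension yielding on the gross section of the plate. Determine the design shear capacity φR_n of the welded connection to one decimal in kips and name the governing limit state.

Weld metal: throat = 0.707×0.3125 = 0.22094 in, L = 2×7.0625 = 14.125 in. φR_n = 0.75 × 0.6 × 70 × 0.22094 × 14.125 = 98.3 kips.
Base metal shear (0.375 in plate): yield φR_n = 1.0×0.6×50×0.375×14.125 = 158.9 kips; rupture φR_n = 0.75×0.6×70×0.375×14.125 = 166.9 kips; take 158.9 kips (yield).
Tension yield (gross): A_g = 4.0625×0.375 = 1.5234 in². φR_n = 0.90 × 50 × 1.5234 = 68.6 kips.
Governing: min(98.3, 158.9, 68.6) = 68.6 kips → gross-section yield.

68.6 kips (gross-section yield governs)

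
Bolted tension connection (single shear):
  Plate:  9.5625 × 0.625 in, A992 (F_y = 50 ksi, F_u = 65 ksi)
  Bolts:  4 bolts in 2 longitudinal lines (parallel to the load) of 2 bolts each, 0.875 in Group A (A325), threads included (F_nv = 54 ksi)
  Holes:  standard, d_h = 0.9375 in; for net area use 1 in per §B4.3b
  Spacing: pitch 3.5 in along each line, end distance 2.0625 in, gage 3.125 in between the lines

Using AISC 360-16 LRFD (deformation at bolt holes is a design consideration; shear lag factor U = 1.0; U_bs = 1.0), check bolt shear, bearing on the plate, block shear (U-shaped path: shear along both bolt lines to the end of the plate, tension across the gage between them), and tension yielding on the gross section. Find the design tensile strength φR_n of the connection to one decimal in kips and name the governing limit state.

Bolt shear: A_b = π(0.875)²/4 = 0.60132 in². φR_n = 0.75 × 54 × 0.60132 × 4 × 1 = 97.4 kips.
Bearing (0.625 in plate, F_u = 65 ksi): end bolts L_c = 2.0625 − 0.9375/2 = 1.59375, R_n = min(1.2×1.59375×0.625×65, 2.4×0.875×0.625×65) = 77.695 kips/bolt; interior L_c = 3.5 − 0.9375 = 2.5625, R_n = 85.313 kips/bolt. φR_n = 0.75 × (2×77.695 + 2×85.313) = 244.5 kips.
Block shear: shear path 2×[2.0625+1×3.5] = 2×5.5625 in, A_gv = 6.9531, A_nv = 2×(5.5625 − 1.5×1)×0.625 = 5.0781 in²; tension across gage: (3.125 − 1×1)×0.625 = 1.3281 in². R_n = min(0.6×65×5.0781, 0.6×50×6.9531) + 1.0×65×1.3281 = min(198.05, 208.59) + 86.327 = 284.38 kips. φR_n = 0.75 × 284.38 = 213.3 kips.
Tension yield (gross): A_g = 9.5625×0.625 = 5.9766 in². φR_n = 0.90 × 50 × 5.9766 = 268.9 kips.
Governing: min(97.4, 244.5, 213.3, 268.9) = 97.4 kips → bolt shear.

97.4 kips (bolt shear governs)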